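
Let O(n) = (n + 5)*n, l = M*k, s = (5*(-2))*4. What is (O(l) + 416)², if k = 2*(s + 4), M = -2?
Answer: 478384384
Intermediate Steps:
s = -40 (s = -10*4 = -40)
k = -72 (k = 2*(-40 + 4) = 2*(-36) = -72)
l = 144 (l = -2*(-72) = 144)
O(n) = n*(5 + n) (O(n) = (5 + n)*n = n*(5 + n))
(O(l) + 416)² = (144*(5 + 144) + 416)² = (144*149 + 416)² = (21456 + 416)² = 21872² = 478384384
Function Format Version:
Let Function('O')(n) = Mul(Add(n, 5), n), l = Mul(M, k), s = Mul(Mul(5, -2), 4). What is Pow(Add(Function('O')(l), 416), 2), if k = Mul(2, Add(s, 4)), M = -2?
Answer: 478384384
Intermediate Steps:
s = -40 (s = Mul(-10, 4) = -40)
k = -72 (k = Mul(2, Add(-40, 4)) = Mul(2, -36) = -72)
l = 144 (l = Mul(-2, -72) = 144)
Function('O')(n) = Mul(n, Add(5, n)) (Function('O')(n) = Mul(Add(5, n), n) = Mul(n, Add(5, n)))
Pow(Add(Function('O')(l), 416), 2) = Pow(Add(Mul(144, Add(5, 144)), 416), 2) = Pow(Add(Mul(144, 149), 416), 2) = Pow(Add(21456, 416), 2) = Pow(21872, 2) = 478384384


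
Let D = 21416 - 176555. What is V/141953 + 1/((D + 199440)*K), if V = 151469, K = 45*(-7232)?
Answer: 2183776655177407/2046581462560320 ≈ 1.0670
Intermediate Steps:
D = -155139
K = -325440
V/141953 + 1/((D + 199440)*K) = 151469/141953 + 1/((-155139 + 199440)*(-325440)) = 151469*(1/141953) - 1/325440/44301 = 151469/141953 + (1/44301)*(-1/325440) = 151469/141953 - 1/14417317440 = 2183776655177407/2046581462560320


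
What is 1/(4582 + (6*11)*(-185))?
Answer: -1/7628 ≈ -0.00013110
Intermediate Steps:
1/(4582 + (6*11)*(-185)) = 1/(4582 + 66*(-185)) = 1/(4582 - 12210) = 1/(-7628) = -1/7628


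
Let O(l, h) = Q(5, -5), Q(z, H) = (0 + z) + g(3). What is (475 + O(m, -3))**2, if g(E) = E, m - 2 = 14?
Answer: 233289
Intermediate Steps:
m = 16 (m = 2 + 14 = 16)
Q(z, H) = 3 + z (Q(z, H) = (0 + z) + 3 = z + 3 = 3 + z)
O(l, h) = 8 (O(l, h) = 3 + 5 = 8)
(475 + O(m, -3))**2 = (475 + 8)**2 = 483**2 = 233289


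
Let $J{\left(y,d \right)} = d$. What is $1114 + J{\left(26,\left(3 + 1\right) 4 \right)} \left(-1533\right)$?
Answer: $-23414$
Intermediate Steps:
$1114 + J{\left(26,\left(3 + 1\right) 4 \right)} \left(-1533\right) = 1114 + \left(3 + 1\right) 4 \left(-1533\right) = 1114 + 4 \cdot 4 \left(-1533\right) = 1114 + 16 \left(-1533\right) = 1114 - 24528 = -23414$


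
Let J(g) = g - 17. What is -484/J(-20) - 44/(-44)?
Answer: 521/37 ≈ 14.081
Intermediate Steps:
J(g) = -17 + g
-484/J(-20) - 44/(-44) = -484/(-17 - 20) - 44/(-44) = -484/(-37) - 44*(-1/44) = -484*(-1/37) + 1 = 484/37 + 1 = 521/37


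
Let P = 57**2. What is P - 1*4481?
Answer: -1232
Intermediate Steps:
P = 3249
P - 1*4481 = 3249 - 1*4481 = 3249 - 4481 = -1232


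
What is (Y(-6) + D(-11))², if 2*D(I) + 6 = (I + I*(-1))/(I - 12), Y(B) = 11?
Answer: 64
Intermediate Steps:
D(I) = -3 (D(I) = -3 + ((I + I*(-1))/(I - 12))/2 = -3 + ((I - I)/(-12 + I))/2 = -3 + (0/(-12 + I))/2 = -3 + (½)*0 = -3 + 0 = -3)
(Y(-6) + D(-11))² = (11 - 3)² = 8² = 64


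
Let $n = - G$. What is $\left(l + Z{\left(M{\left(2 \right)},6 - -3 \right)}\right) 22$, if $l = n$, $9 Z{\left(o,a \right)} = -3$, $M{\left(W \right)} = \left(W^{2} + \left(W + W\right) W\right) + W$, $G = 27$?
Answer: $- \frac{1804}{3} \approx -601.33$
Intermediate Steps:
$M{\left(W \right)} = W + 3 W^{2}$ ($M{\left(W \right)} = \left(W^{2} + 2 W W\right) + W = \left(W^{2} + 2 W^{2}\right) + W = 3 W^{2} + W = W + 3 W^{2}$)
$Z{\left(o,a \right)} = - \frac{1}{3}$ ($Z{\left(o,a \right)} = \frac{1}{9} \left(-3\right) = - \frac{1}{3}$)
$n = -27$ ($n = \left(-1\right) 27 = -27$)
$l = -27$
$\left(l + Z{\left(M{\left(2 \right)},6 - -3 \right)}\right) 22 = \left(-27 - \frac{1}{3}\right) 22 = \left(- \frac{82}{3}\right) 22 = - \frac{1804}{3}$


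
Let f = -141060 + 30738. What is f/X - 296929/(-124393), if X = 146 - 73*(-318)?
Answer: -3393511553/1452910240 ≈ -2.3357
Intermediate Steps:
f = -110322
X = 23360 (X = 146 + 23214 = 23360)
f/X - 296929/(-124393) = -110322/23360 - 296929/(-124393) = -110322*1/23360 - 296929*(-1/124393) = -55161/11680 + 296929/124393 = -3393511553/1452910240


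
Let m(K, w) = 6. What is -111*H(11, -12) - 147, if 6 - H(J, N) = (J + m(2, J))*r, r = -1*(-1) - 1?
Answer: -813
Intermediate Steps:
r = 0 (r = 1 - 1 = 0)
H(J, N) = 6 (H(J, N) = 6 - (J + 6)*0 = 6 - (6 + J)*0 = 6 - 1*0 = 6 + 0 = 6)
-111*H(11, -12) - 147 = -111*6 - 147 = -666 - 147 = -813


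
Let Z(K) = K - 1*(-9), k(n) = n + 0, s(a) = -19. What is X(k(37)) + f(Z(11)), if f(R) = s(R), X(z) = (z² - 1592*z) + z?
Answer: -57517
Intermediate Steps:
k(n) = n
Z(K) = 9 + K (Z(K) = K + 9 = 9 + K)
X(z) = z² - 1591*z
f(R) = -19
X(k(37)) + f(Z(11)) = 37*(-1591 + 37) - 19 = 37*(-1554) - 19 = -57498 - 19 = -57517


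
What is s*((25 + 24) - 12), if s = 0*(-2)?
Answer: 0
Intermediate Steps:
s = 0
s*((25 + 24) - 12) = 0*((25 + 24) - 12) = 0*(49 - 12) = 0*37 = 0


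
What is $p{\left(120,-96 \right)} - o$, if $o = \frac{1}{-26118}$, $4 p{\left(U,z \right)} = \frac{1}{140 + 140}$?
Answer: $\frac{13619}{14626080} \approx 0.00093114$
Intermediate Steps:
$p{\left(U,z \right)} = \frac{1}{1120}$ ($p{\left(U,z \right)} = \frac{1}{4 \left(140 + 140\right)} = \frac{1}{4 \cdot 280} = \frac{1}{4} \cdot \frac{1}{280} = \frac{1}{1120}$)
$o = - \frac{1}{26118} \approx -3.8288 \cdot 10^{-5}$
$p{\left(120,-96 \right)} - o = \frac{1}{1120} - - \frac{1}{26118} = \frac{1}{1120} + \frac{1}{26118} = \frac{13619}{14626080}$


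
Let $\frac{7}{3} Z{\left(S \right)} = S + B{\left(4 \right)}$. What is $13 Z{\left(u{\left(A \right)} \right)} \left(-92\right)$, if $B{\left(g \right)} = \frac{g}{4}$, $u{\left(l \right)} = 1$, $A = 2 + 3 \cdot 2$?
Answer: $- \frac{7176}{7} \approx -1025.1$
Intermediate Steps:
$A = 8$ ($A = 2 + 6 = 8$)
$B{\left(g \right)} = \frac{g}{4}$ ($B{\left(g \right)} = g \frac{1}{4} = \frac{g}{4}$)
$Z{\left(S \right)} = \frac{3}{7} + \frac{3 S}{7}$ ($Z{\left(S \right)} = \frac{3 \left(S + \frac{1}{4} \cdot 4\right)}{7} = \frac{3 \left(S + 1\right)}{7} = \frac{3 \left(1 + S\right)}{7} = \frac{3}{7} + \frac{3 S}{7}$)
$13 Z{\left(u{\left(A \right)} \right)} \left(-92\right) = 13 \left(\frac{3}{7} + \frac{3}{7} \cdot 1\right) \left(-92\right) = 13 \left(\frac{3}{7} + \frac{3}{7}\right) \left(-92\right) = 13 \cdot \frac{6}{7} \left(-92\right) = \frac{78}{7} \left(-92\right) = - \frac{7176}{7}$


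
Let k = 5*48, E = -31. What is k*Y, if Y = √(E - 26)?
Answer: 240*I*√57 ≈ 1812.0*I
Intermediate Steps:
Y = I*√57 (Y = √(-31 - 26) = √(-57) = I*√57 ≈ 7.5498*I)
k = 240
k*Y = 240*(I*√57) = 240*I*√57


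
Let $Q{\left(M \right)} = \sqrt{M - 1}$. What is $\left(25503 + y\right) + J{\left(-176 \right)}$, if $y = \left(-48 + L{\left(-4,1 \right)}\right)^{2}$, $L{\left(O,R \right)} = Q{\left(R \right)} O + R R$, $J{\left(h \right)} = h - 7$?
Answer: $27529$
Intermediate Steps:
$Q{\left(M \right)} = \sqrt{-1 + M}$
$J{\left(h \right)} = -7 + h$ ($J{\left(h \right)} = h - 7 = -7 + h$)
$L{\left(O,R \right)} = R^{2} + O \sqrt{-1 + R}$ ($L{\left(O,R \right)} = \sqrt{-1 + R} O + R R = O \sqrt{-1 + R} + R^{2} = R^{2} + O \sqrt{-1 + R}$)
$y = 2209$ ($y = \left(-48 + \left(1^{2} - 4 \sqrt{-1 + 1}\right)\right)^{2} = \left(-48 + \left(1 - 4 \sqrt{0}\right)\right)^{2} = \left(-48 + \left(1 - 0\right)\right)^{2} = \left(-48 + \left(1 + 0\right)\right)^{2} = \left(-48 + 1\right)^{2} = \left(-47\right)^{2} = 2209$)
$\left(25503 + y\right) + J{\left(-176 \right)} = \left(25503 + 2209\right) - 183 = 27712 - 183 = 27529$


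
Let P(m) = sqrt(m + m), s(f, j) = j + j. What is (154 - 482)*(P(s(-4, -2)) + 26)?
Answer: -8528 - 656*I*sqrt(2) ≈ -8528.0 - 927.72*I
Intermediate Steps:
s(f, j) = 2*j
P(m) = sqrt(2)*sqrt(m) (P(m) = sqrt(2*m) = sqrt(2)*sqrt(m))
(154 - 482)*(P(s(-4, -2)) + 26) = (154 - 482)*(sqrt(2)*sqrt(2*(-2)) + 26) = -328*(sqrt(2)*sqrt(-4) + 26) = -328*(sqrt(2)*(2*I) + 26) = -328*(2*I*sqrt(2) + 26) = -328*(26 + 2*I*sqrt(2)) = -8528 - 656*I*sqrt(2)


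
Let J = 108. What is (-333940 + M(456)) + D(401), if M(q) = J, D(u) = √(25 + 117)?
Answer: -333832 + √142 ≈ -3.3382e+5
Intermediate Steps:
D(u) = √142
M(q) = 108
(-333940 + M(456)) + D(401) = (-333940 + 108) + √142 = -333832 + √142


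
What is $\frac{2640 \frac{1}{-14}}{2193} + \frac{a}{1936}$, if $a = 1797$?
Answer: $\frac{8343409}{9906512} \approx 0.84221$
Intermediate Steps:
$\frac{2640 \frac{1}{-14}}{2193} + \frac{a}{1936} = \frac{2640 \frac{1}{-14}}{2193} + \frac{1797}{1936} = 2640 \left(- \frac{1}{14}\right) \frac{1}{2193} + 1797 \cdot \frac{1}{1936} = \left(- \frac{1320}{7}\right) \frac{1}{2193} + \frac{1797}{1936} = - \frac{440}{5117} + \frac{1797}{1936} = \frac{8343409}{9906512}$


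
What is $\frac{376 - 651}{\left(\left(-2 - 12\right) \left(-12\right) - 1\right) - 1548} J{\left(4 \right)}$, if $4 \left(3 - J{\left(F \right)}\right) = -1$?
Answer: $\frac{3575}{5524} \approx 0.64718$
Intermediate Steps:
$J{\left(F \right)} = \frac{13}{4}$ ($J{\left(F \right)} = 3 - - \frac{1}{4} = 3 + \frac{1}{4} = \frac{13}{4}$)
$\frac{376 - 651}{\left(\left(-2 - 12\right) \left(-12\right) - 1\right) - 1548} J{\left(4 \right)} = \frac{376 - 651}{\left(\left(-2 - 12\right) \left(-12\right) - 1\right) - 1548} \cdot \frac{13}{4} = - \frac{275}{\left(\left(-2 - 12\right) \left(-12\right) - 1\right) - 1548} \cdot \frac{13}{4} = - \frac{275}{\left(\left(-14\right) \left(-12\right) - 1\right) - 1548} \cdot \frac{13}{4} = - \frac{275}{\left(168 - 1\right) - 1548} \cdot \frac{13}{4} = - \frac{275}{167 - 1548} \cdot \frac{13}{4} = - \frac{275}{-1381} \cdot \frac{13}{4} = \left(-275\right) \left(- \frac{1}{1381}\right) \frac{13}{4} = \frac{275}{1381} \cdot \frac{13}{4} = \frac{3575}{5524}$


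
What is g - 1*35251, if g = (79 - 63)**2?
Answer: -34995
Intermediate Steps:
g = 256 (g = 16**2 = 256)
g - 1*35251 = 256 - 1*35251 = 256 - 35251 = -34995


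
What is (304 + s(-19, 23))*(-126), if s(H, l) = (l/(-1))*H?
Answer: -93366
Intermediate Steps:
s(H, l) = -H*l (s(H, l) = (l*(-1))*H = (-l)*H = -H*l)
(304 + s(-19, 23))*(-126) = (304 - 1*(-19)*23)*(-126) = (304 + 437)*(-126) = 741*(-126) = -93366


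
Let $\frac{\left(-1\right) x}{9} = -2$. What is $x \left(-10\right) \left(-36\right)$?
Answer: $6480$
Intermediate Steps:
$x = 18$ ($x = \left(-9\right) \left(-2\right) = 18$)
$x \left(-10\right) \left(-36\right) = 18 \left(-10\right) \left(-36\right) = \left(-180\right) \left(-36\right) = 6480$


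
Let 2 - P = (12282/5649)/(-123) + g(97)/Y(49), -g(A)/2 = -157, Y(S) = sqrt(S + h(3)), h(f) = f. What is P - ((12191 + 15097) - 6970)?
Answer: -4705364350/231609 - 157*sqrt(13)/13 ≈ -20360.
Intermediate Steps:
Y(S) = sqrt(3 + S) (Y(S) = sqrt(S + 3) = sqrt(3 + S))
g(A) = 314 (g(A) = -2*(-157) = 314)
P = 467312/231609 - 157*sqrt(13)/13 (P = 2 - ((12282/5649)/(-123) + 314/(sqrt(3 + 49))) = 2 - ((12282*(1/5649))*(-1/123) + 314/(sqrt(52))) = 2 - ((4094/1883)*(-1/123) + 314/((2*sqrt(13)))) = 2 - (-4094/231609 + 314*(sqrt(13)/26)) = 2 - (-4094/231609 + 157*sqrt(13)/13) = 2 + (4094/231609 - 157*sqrt(13)/13) = 467312/231609 - 157*sqrt(13)/13 ≈ -41.526)
P - ((12191 + 15097) - 6970) = (467312/231609 - 157*sqrt(13)/13) - ((12191 + 15097) - 6970) = (467312/231609 - 157*sqrt(13)/13) - (27288 - 6970) = (467312/231609 - 157*sqrt(13)/13) - 1*20318 = (467312/231609 - 157*sqrt(13)/13) - 20318 = -4705364350/231609 - 157*sqrt(13)/13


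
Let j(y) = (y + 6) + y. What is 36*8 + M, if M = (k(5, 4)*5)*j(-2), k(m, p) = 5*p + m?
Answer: 538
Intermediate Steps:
j(y) = 6 + 2*y (j(y) = (6 + y) + y = 6 + 2*y)
k(m, p) = m + 5*p
M = 250 (M = ((5 + 5*4)*5)*(6 + 2*(-2)) = ((5 + 20)*5)*(6 - 4) = (25*5)*2 = 125*2 = 250)
36*8 + M = 36*8 + 250 = 288 + 250 = 538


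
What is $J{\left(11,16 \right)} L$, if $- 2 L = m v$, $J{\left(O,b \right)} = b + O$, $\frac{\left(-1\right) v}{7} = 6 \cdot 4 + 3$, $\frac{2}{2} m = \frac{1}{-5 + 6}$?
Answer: $\frac{5103}{2} \approx 2551.5$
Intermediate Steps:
$m = 1$ ($m = \frac{1}{-5 + 6} = 1^{-1} = 1$)
$v = -189$ ($v = - 7 \left(6 \cdot 4 + 3\right) = - 7 \left(24 + 3\right) = \left(-7\right) 27 = -189$)
$J{\left(O,b \right)} = O + b$
$L = \frac{189}{2}$ ($L = - \frac{1 \left(-189\right)}{2} = \left(- \frac{1}{2}\right) \left(-189\right) = \frac{189}{2} \approx 94.5$)
$J{\left(11,16 \right)} L = \left(11 + 16\right) \frac{189}{2} = 27 \cdot \frac{189}{2} = \frac{5103}{2}$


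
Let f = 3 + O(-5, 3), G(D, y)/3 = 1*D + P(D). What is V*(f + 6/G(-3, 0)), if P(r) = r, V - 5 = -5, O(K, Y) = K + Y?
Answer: 0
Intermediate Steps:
V = 0 (V = 5 - 5 = 0)
G(D, y) = 6*D (G(D, y) = 3*(1*D + D) = 3*(D + D) = 3*(2*D) = 6*D)
f = 1 (f = 3 + (-5 + 3) = 3 - 2 = 1)
V*(f + 6/G(-3, 0)) = 0*(1 + 6/((6*(-3)))) = 0*(1 + 6/(-18)) = 0*(1 + 6*(-1/18)) = 0*(1 - ⅓) = 0*(⅔) = 0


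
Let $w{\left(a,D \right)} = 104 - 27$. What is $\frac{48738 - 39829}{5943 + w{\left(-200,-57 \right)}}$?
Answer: $\frac{8909}{6020} \approx 1.4799$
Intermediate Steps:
$w{\left(a,D \right)} = 77$
$\frac{48738 - 39829}{5943 + w{\left(-200,-57 \right)}} = \frac{48738 - 39829}{5943 + 77} = \frac{8909}{6020}$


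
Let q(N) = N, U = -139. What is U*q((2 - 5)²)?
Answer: -1251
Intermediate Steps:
U*q((2 - 5)²) = -139*(2 - 5)² = -139*(-3)² = -139*9 = -1251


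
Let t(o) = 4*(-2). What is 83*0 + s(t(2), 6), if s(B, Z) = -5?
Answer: -5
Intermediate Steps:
t(o) = -8
83*0 + s(t(2), 6) = 83*0 - 5 = 0 - 5 = -5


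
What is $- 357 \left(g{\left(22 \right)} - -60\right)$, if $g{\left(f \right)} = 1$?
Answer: $-21777$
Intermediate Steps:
$- 357 \left(g{\left(22 \right)} - -60\right) = - 357 \left(1 - -60\right) = - 357 \left(1 + 60\right) = \left(-357\right) 61 = -21777$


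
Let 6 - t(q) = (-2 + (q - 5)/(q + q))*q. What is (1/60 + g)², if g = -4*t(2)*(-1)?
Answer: 7623121/3600 ≈ 2117.5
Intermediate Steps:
t(q) = 6 - q*(-2 + (-5 + q)/(2*q)) (t(q) = 6 - (-2 + (q - 5)/(q + q))*q = 6 - (-2 + (-5 + q)/((2*q)))*q = 6 - (-2 + (-5 + q)*(1/(2*q)))*q = 6 - (-2 + (-5 + q)/(2*q))*q = 6 - q*(-2 + (-5 + q)/(2*q)))
g = 46 (g = -4*(17/2 + (3/2)*2)*(-1) = -4*(17/2 + 3)*(-1) = -4*23/2*(-1) = -46*(-1) = 46)
(1/60 + g)² = (1/60 + 46)² = (2761/60)² = 7623121/3600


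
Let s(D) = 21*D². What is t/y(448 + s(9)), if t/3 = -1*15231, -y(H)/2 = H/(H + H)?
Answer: 45693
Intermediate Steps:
y(H) = -1 (y(H) = -2*H/(H + H) = -2*H/(2*H) = -2*H*1/(2*H) = -2*½ = -1)
t = -45693 (t = 3*(-1*15231) = 3*(-15231) = -45693)
t/y(448 + s(9)) = -45693/(-1) = -45693*(-1) = 45693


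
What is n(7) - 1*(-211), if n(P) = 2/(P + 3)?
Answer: 1056/5 ≈ 211.20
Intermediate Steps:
n(P) = 2/(3 + P)
n(7) - 1*(-211) = 2/(3 + 7) - 1*(-211) = 2/10 + 211 = 2*(⅒) + 211 = ⅕ + 211 = 1056/5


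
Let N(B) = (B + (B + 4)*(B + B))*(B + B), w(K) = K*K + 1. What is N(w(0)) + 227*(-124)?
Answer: -28126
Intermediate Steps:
w(K) = 1 + K² (w(K) = K² + 1 = 1 + K²)
N(B) = 2*B*(B + 2*B*(4 + B)) (N(B) = (B + (4 + B)*(2*B))*(2*B) = (B + 2*B*(4 + B))*(2*B) = 2*B*(B + 2*B*(4 + B)))
N(w(0)) + 227*(-124) = (1 + 0²)²*(18 + 4*(1 + 0²)) + 227*(-124) = (1 + 0)²*(18 + 4*(1 + 0)) - 28148 = 1²*(18 + 4*1) - 28148 = 1*(18 + 4) - 28148 = 1*22 - 28148 = 22 - 28148 = -28126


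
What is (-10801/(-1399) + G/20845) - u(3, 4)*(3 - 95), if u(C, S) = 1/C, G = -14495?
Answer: 659504656/17497293 ≈ 37.692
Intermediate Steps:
(-10801/(-1399) + G/20845) - u(3, 4)*(3 - 95) = (-10801/(-1399) - 14495/20845) - (3 - 95)/3 = (-10801*(-1/1399) - 14495*1/20845) - (-92)/3 = (10801/1399 - 2899/4169) - 1*(-92/3) = 40973668/5832431 + 92/3 = 659504656/17497293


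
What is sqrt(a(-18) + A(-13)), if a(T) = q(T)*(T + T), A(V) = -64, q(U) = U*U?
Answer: 4*I*sqrt(733) ≈ 108.3*I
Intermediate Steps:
q(U) = U**2
a(T) = 2*T**3 (a(T) = T**2*(T + T) = T**2*(2*T) = 2*T**3)
sqrt(a(-18) + A(-13)) = sqrt(2*(-18)**3 - 64) = sqrt(2*(-5832) - 64) = sqrt(-11664 - 64) = sqrt(-11728) = 4*I*sqrt(733)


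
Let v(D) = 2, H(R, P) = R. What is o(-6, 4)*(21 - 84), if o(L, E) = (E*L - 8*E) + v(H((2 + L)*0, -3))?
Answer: 3402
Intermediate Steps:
o(L, E) = 2 - 8*E + E*L (o(L, E) = (E*L - 8*E) + 2 = (-8*E + E*L) + 2 = 2 - 8*E + E*L)
o(-6, 4)*(21 - 84) = (2 - 8*4 + 4*(-6))*(21 - 84) = (2 - 32 - 24)*(-63) = -54*(-63) = 3402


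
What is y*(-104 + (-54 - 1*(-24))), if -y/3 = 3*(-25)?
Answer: -30150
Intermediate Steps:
y = 225 (y = -9*(-25) = -3*(-75) = 225)
y*(-104 + (-54 - 1*(-24))) = 225*(-104 + (-54 - 1*(-24))) = 225*(-104 + (-54 + 24)) = 225*(-104 - 30) = 225*(-134) = -30150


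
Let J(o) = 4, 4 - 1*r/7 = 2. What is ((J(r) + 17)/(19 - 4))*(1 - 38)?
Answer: -259/5 ≈ -51.800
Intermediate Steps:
r = 14 (r = 28 - 7*2 = 28 - 14 = 14)
((J(r) + 17)/(19 - 4))*(1 - 38) = ((4 + 17)/(19 - 4))*(1 - 38) = (21/15)*(-37) = (21*(1/15))*(-37) = (7/5)*(-37) = -259/5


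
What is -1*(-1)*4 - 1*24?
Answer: -20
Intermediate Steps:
-1*(-1)*4 - 1*24 = 1*4 - 24 = 4 - 24 = -20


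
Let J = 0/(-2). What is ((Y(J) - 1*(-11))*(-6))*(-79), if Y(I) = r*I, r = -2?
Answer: 5214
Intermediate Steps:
J = 0 (J = 0*(-½) = 0)
Y(I) = -2*I
((Y(J) - 1*(-11))*(-6))*(-79) = ((-2*0 - 1*(-11))*(-6))*(-79) = ((0 + 11)*(-6))*(-79) = (11*(-6))*(-79) = -66*(-79) = 5214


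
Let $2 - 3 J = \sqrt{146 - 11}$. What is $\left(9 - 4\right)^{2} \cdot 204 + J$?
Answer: $\frac{15302}{3} - \sqrt{15} \approx 5096.8$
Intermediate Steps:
$J = \frac{2}{3} - \sqrt{15}$ ($J = \frac{2}{3} - \frac{\sqrt{146 - 11}}{3} = \frac{2}{3} - \frac{\sqrt{135}}{3} = \frac{2}{3} - \frac{3 \sqrt{15}}{3} = \frac{2}{3} - \sqrt{15} \approx -3.2063$)
$\left(9 - 4\right)^{2} \cdot 204 + J = \left(9 - 4\right)^{2} \cdot 204 + \left(\frac{2}{3} - \sqrt{15}\right) = 5^{2} \cdot 204 + \left(\frac{2}{3} - \sqrt{15}\right) = 25 \cdot 204 + \left(\frac{2}{3} - \sqrt{15}\right) = 5100 + \left(\frac{2}{3} - \sqrt{15}\right) = \frac{15302}{3} - \sqrt{15}$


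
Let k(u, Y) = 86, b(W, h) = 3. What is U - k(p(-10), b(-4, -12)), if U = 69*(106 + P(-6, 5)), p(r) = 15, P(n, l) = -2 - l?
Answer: 6745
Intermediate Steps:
U = 6831 (U = 69*(106 + (-2 - 1*5)) = 69*(106 + (-2 - 5)) = 69*(106 - 7) = 69*99 = 6831)
U - k(p(-10), b(-4, -12)) = 6831 - 1*86 = 6831 - 86 = 6745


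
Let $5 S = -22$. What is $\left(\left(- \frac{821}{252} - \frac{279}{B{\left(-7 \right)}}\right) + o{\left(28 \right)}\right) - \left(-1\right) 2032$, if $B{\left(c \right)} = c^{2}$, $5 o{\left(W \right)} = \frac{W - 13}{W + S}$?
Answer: $\frac{210563993}{104076} \approx 2023.2$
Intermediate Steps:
$S = - \frac{22}{5}$ ($S = \frac{1}{5} \left(-22\right) = - \frac{22}{5} \approx -4.4$)
$o{\left(W \right)} = \frac{-13 + W}{5 \left(- \frac{22}{5} + W\right)}$ ($o{\left(W \right)} = \frac{\left(W - 13\right) \frac{1}{W - \frac{22}{5}}}{5} = \frac{\left(-13 + W\right) \frac{1}{- \frac{22}{5} + W}}{5} = \frac{\frac{1}{- \frac{22}{5} + W} \left(-13 + W\right)}{5} = \frac{-13 + W}{5 \left(- \frac{22}{5} + W\right)}$)
$\left(\left(- \frac{821}{252} - \frac{279}{B{\left(-7 \right)}}\right) + o{\left(28 \right)}\right) - \left(-1\right) 2032 = \left(\left(- \frac{821}{252} - \frac{279}{\left(-7\right)^{2}}\right) + \frac{-13 + 28}{-22 + 5 \cdot 28}\right) - \left(-1\right) 2032 = \left(\left(\left(-821\right) \frac{1}{252} - \frac{279}{49}\right) + \frac{1}{-22 + 140} \cdot 15\right) - -2032 = \left(\left(- \frac{821}{252} - \frac{279}{49}\right) + \frac{1}{118} \cdot 15\right) + 2032 = \left(- \frac{15791}{1764} + \frac{15}{118}\right) + 2032 = - \frac{918439}{104076} + 2032 = \frac{210563993}{104076}$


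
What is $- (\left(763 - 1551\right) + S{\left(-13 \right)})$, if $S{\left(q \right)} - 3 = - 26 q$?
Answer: $447$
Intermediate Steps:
$S{\left(q \right)} = 3 - 26 q$
$- (\left(763 - 1551\right) + S{\left(-13 \right)}) = - (\left(763 - 1551\right) + \left(3 - -338\right)) = - (-788 + \left(3 + 338\right)) = - (-788 + 341) = \left(-1\right) \left(-447\right) = 447$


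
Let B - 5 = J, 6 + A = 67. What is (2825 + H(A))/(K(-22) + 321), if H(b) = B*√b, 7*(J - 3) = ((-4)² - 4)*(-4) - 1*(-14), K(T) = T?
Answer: 2825/299 + 22*√61/2093 ≈ 9.5303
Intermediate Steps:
A = 61 (A = -6 + 67 = 61)
J = -13/7 (J = 3 + (((-4)² - 4)*(-4) - 1*(-14))/7 = 3 + ((16 - 4)*(-4) + 14)/7 = 3 + (12*(-4) + 14)/7 = 3 + (-48 + 14)/7 = 3 + (⅐)*(-34) = 3 - 34/7 = -13/7 ≈ -1.8571)
B = 22/7 (B = 5 - 13/7 = 22/7 ≈ 3.1429)
H(b) = 22*√b/7
(2825 + H(A))/(K(-22) + 321) = (2825 + 22*√61/7)/(-22 + 321) = (2825 + 22*√61/7)/299 = (2825 + 22*√61/7)*(1/299) = 2825/299 + 22*√61/2093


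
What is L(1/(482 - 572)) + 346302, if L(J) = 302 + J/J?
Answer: 346605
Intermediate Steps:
L(J) = 303 (L(J) = 302 + 1 = 303)
L(1/(482 - 572)) + 346302 = 303 + 346302 = 346605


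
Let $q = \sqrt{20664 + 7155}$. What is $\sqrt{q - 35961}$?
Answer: $\sqrt{-35961 + 3 \sqrt{3091}} \approx 189.19 i$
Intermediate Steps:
$q = 3 \sqrt{3091}$ ($q = \sqrt{27819} = 3 \sqrt{3091} \approx 166.79$)
$\sqrt{q - 35961} = \sqrt{3 \sqrt{3091} - 35961} = \sqrt{-35961 + 3 \sqrt{3091}}$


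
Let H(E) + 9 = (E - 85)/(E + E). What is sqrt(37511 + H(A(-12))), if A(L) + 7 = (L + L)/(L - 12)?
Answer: sqrt(1350345)/6 ≈ 193.67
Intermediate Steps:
A(L) = -7 + 2*L/(-12 + L) (A(L) = -7 + (L + L)/(L - 12) = -7 + (2*L)/(-12 + L) = -7 + 2*L/(-12 + L))
H(E) = -9 + (-85 + E)/(2*E) (H(E) = -9 + (E - 85)/(E + E) = -9 + (-85 + E)/((2*E)) = -9 + (-85 + E)*(1/(2*E)) = -9 + (-85 + E)/(2*E))
sqrt(37511 + H(A(-12))) = sqrt(37511 + 17*(-5 - (84 - 5*(-12))/(-12 - 12))/(2*(((84 - 5*(-12))/(-12 - 12))))) = sqrt(37511 + 17*(-5 - (84 + 60)/(-24))/(2*(((84 + 60)/(-24))))) = sqrt(37511 + 17*(-5 - (-1)*144/24)/(2*((-1/24*144)))) = sqrt(37511 + (17/2)*(-5 - 1*(-6))/(-6)) = sqrt(37511 + (17/2)*(-1/6)*(-5 + 6)) = sqrt(37511 + (17/2)*(-1/6)*1) = sqrt(37511 - 17/12) = sqrt(450115/12) = sqrt(1350345)/6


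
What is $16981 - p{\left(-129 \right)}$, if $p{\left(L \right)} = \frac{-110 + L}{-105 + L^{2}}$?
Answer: $\frac{280798055}{16536} \approx 16981.0$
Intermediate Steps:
$p{\left(L \right)} = \frac{-110 + L}{-105 + L^{2}}$
$16981 - p{\left(-129 \right)} = 16981 - \frac{-110 - 129}{-105 + \left(-129\right)^{2}} = 16981 - \frac{1}{-105 + 16641} \left(-239\right) = 16981 - \frac{1}{16536} \left(-239\right) = 16981 - - \frac{239}{16536} = 16981 + \frac{239}{16536} = \frac{280798055}{16536}$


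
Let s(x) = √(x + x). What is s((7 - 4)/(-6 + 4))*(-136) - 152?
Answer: -152 - 136*I*√3 ≈ -152.0 - 235.56*I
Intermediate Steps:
s(x) = √2*√x (s(x) = √(2*x) = √2*√x)
s((7 - 4)/(-6 + 4))*(-136) - 152 = (√2*√((7 - 4)/(-6 + 4)))*(-136) - 152 = (√2*√(3/(-2)))*(-136) - 152 = (√2*√(3*(-½)))*(-136) - 152 = (√2*√(-3/2))*(-136) - 152 = (√2*(I*√6/2))*(-136) - 152 = (I*√3)*(-136) - 152 = -136*I*√3 - 152 = -152 - 136*I*√3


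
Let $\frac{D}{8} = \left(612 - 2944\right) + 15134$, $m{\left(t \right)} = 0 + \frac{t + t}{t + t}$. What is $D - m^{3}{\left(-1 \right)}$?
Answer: $102415$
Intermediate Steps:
$m{\left(t \right)} = 1$ ($m{\left(t \right)} = 0 + \frac{2 t}{2 t} = 0 + 2 t \frac{1}{2 t} = 0 + 1 = 1$)
$D = 102416$ ($D = 8 \left(\left(612 - 2944\right) + 15134\right) = 8 \left(-2332 + 15134\right) = 8 \cdot 12802 = 102416$)
$D - m^{3}{\left(-1 \right)} = 102416 - 1^{3} = 102416 - 1 = 102415$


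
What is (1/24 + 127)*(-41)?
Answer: -125009/24 ≈ -5208.7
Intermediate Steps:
(1/24 + 127)*(-41) = (3049/24)*(-41) = -125009/24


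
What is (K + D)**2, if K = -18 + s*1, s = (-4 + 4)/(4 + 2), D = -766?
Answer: 614656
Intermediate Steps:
s = 0 (s = 0/6 = 0*(1/6) = 0)
K = -18 (K = -18 + 0*1 = -18 + 0 = -18)
(K + D)**2 = (-18 - 766)**2 = (-784)**2 = 614656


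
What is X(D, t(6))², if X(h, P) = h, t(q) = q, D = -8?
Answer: 64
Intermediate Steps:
X(D, t(6))² = (-8)² = 64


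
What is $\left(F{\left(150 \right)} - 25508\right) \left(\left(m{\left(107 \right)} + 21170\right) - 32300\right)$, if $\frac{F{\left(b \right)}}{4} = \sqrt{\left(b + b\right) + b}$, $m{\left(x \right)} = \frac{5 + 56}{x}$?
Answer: $\frac{30376176292}{107} - \frac{71450940 \sqrt{2}}{107} \approx 2.8295 \cdot 10^{8}$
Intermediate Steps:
$m{\left(x \right)} = \frac{61}{x}$
$F{\left(b \right)} = 4 \sqrt{3} \sqrt{b}$ ($F{\left(b \right)} = 4 \sqrt{\left(b + b\right) + b} = 4 \sqrt{2 b + b} = 4 \sqrt{3 b} = 4 \sqrt{3} \sqrt{b}$)
$\left(F{\left(150 \right)} - 25508\right) \left(\left(m{\left(107 \right)} + 21170\right) - 32300\right) = \left(4 \sqrt{3} \sqrt{150} - 25508\right) \left(\left(\frac{61}{107} + 21170\right) - 32300\right) = \left(4 \sqrt{3} \cdot 5 \sqrt{6} - 25508\right) \left(\left(61 \cdot \frac{1}{107} + 21170\right) - 32300\right) = \left(60 \sqrt{2} - 25508\right) \left(\left(\frac{61}{107} + 21170\right) - 32300\right) = \left(-25508 + 60 \sqrt{2}\right) \left(\frac{2265251}{107} - 32300\right) = \left(-25508 + 60 \sqrt{2}\right) \left(- \frac{1190849}{107}\right) = \frac{30376176292}{107} - \frac{71450940 \sqrt{2}}{107}$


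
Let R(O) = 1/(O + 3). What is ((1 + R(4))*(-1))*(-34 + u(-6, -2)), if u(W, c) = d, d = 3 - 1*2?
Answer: 264/7 ≈ 37.714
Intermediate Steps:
d = 1 (d = 3 - 2 = 1)
R(O) = 1/(3 + O)
u(W, c) = 1
((1 + R(4))*(-1))*(-34 + u(-6, -2)) = ((1 + 1/(3 + 4))*(-1))*(-34 + 1) = ((1 + 1/7)*(-1))*(-33) = ((1 + ⅐)*(-1))*(-33) = ((8/7)*(-1))*(-33) = -8/7*(-33) = 264/7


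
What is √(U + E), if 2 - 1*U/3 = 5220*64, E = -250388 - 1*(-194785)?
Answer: I*√1057837 ≈ 1028.5*I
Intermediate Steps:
E = -55603 (E = -250388 + 194785 = -55603)
U = -1002234 (U = 6 - 15660*64 = 6 - 3*334080 = 6 - 1002240 = -1002234)
√(U + E) = √(-1002234 - 55603) = √(-1057837) = I*√1057837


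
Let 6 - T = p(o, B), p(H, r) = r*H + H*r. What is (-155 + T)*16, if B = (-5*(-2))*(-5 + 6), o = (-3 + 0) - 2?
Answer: -784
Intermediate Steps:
o = -5 (o = -3 - 2 = -5)
B = 10 (B = 10*1 = 10)
p(H, r) = 2*H*r (p(H, r) = H*r + H*r = 2*H*r)
T = 106 (T = 6 - 2*(-5)*10 = 6 - 1*(-100) = 6 + 100 = 106)
(-155 + T)*16 = (-155 + 106)*16 = -49*16 = -784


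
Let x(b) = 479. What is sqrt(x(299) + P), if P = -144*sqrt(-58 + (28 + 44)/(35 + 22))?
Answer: sqrt(172919 - 19152*I*sqrt(418))/19 ≈ 28.851 - 18.798*I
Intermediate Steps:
P = -1008*I*sqrt(418)/19 (P = -144*sqrt(-58 + 72/57) = -144*sqrt(-58 + 72*(1/57)) = -144*sqrt(-58 + 24/19) = -1008*I*sqrt(418)/19 ≈ -1084.7*I)
sqrt(x(299) + P) = sqrt(479 - 1008*I*sqrt(418)/19)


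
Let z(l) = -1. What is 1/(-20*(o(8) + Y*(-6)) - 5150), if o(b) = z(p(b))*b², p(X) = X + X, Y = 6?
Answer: -1/3150 ≈ -0.00031746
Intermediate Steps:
p(X) = 2*X
o(b) = -b²
1/(-20*(o(8) + Y*(-6)) - 5150) = 1/(-20*(-1*8² + 6*(-6)) - 5150) = 1/(-20*(-1*64 - 36) - 5150) = 1/(-20*(-64 - 36) - 5150) = 1/(-20*(-100) - 5150) = 1/(2000 - 5150) = 1/(-3150) = -1/3150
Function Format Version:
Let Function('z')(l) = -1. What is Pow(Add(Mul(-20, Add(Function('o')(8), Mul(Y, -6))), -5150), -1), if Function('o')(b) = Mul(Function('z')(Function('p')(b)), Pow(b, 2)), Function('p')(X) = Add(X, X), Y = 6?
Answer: Rational(-1, 3150) ≈ -0.00031746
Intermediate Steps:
Function('p')(X) = Mul(2, X)
Function('o')(b) = Mul(-1, Pow(b, 2))
Pow(Add(Mul(-20, Add(Function('o')(8), Mul(Y, -6))), -5150), -1) = Pow(Add(Mul(-20, Add(Mul(-1, Pow(8, 2)), Mul(6, -6))), -5150), -1) = Pow(Add(Mul(-20, Add(Mul(-1, 64), -36)), -5150), -1) = Pow(Add(Mul(-20, Add(-64, -36)), -5150), -1) = Pow(Add(Mul(-20, -100), -5150), -1) = Pow(Add(2000, -5150), -1) = Pow(-3150, -1) = Rational(-1, 3150)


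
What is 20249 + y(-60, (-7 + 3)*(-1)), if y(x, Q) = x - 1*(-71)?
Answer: 20260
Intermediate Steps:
y(x, Q) = 71 + x (y(x, Q) = x + 71 = 71 + x)
20249 + y(-60, (-7 + 3)*(-1)) = 20249 + (71 - 60) = 20249 + 11 = 20260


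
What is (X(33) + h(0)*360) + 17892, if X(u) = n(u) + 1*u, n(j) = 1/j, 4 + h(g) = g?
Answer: 544006/33 ≈ 16485.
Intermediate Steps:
h(g) = -4 + g
X(u) = u + 1/u (X(u) = 1/u + 1*u = 1/u + u = u + 1/u)
(X(33) + h(0)*360) + 17892 = ((33 + 1/33) + (-4 + 0)*360) + 17892 = ((33 + 1/33) - 4*360) + 17892 = (1090/33 - 1440) + 17892 = -46430/33 + 17892 = 544006/33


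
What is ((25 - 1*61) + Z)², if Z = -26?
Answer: 3844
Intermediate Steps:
((25 - 1*61) + Z)² = ((25 - 1*61) - 26)² = ((25 - 61) - 26)² = (-36 - 26)² = (-62)² = 3844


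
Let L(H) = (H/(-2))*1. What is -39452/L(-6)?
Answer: -39452/3 ≈ -13151.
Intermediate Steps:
L(H) = -H/2 (L(H) = (H*(-1/2))*1 = -H/2*1 = -H/2)
-39452/L(-6) = -39452/((-1/2*(-6))) = -39452/3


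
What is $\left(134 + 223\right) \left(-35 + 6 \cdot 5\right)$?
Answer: $-1785$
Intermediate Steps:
$\left(134 + 223\right) \left(-35 + 6 \cdot 5\right) = 357 \left(-35 + 30\right) = 357 \left(-5\right) = -1785$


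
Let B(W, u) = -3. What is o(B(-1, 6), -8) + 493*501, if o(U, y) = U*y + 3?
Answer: 247020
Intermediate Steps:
o(U, y) = 3 + U*y
o(B(-1, 6), -8) + 493*501 = (3 - 3*(-8)) + 493*501 = (3 + 24) + 246993 = 27 + 246993 = 247020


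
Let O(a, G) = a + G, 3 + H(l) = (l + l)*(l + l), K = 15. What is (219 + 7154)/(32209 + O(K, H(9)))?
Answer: 7373/32545 ≈ 0.22655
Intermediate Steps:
H(l) = -3 + 4*l² (H(l) = -3 + (l + l)*(l + l) = -3 + (2*l)*(2*l) = -3 + 4*l²)
O(a, G) = G + a
(219 + 7154)/(32209 + O(K, H(9))) = (219 + 7154)/(32209 + ((-3 + 4*9²) + 15)) = 7373/(32209 + ((-3 + 4*81) + 15)) = 7373/(32209 + ((-3 + 324) + 15)) = 7373/(32209 + (321 + 15)) = 7373/(32209 + 336) = 7373/32545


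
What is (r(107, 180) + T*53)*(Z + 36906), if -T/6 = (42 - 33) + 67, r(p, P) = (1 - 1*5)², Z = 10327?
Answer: -1140771416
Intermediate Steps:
r(p, P) = 16 (r(p, P) = (1 - 5)² = (-4)² = 16)
T = -456 (T = -6*((42 - 33) + 67) = -6*(9 + 67) = -6*76 = -456)
(r(107, 180) + T*53)*(Z + 36906) = (16 - 456*53)*(10327 + 36906) = (16 - 24168)*47233 = -24152*47233 = -1140771416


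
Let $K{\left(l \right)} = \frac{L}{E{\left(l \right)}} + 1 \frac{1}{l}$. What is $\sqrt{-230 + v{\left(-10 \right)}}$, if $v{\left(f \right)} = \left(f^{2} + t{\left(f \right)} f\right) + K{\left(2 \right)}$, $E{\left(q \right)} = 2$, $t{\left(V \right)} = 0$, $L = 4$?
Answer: $\frac{i \sqrt{510}}{2} \approx 11.292 i$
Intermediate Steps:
$K{\left(l \right)} = 2 + \frac{1}{l}$ ($K{\left(l \right)} = \frac{4}{2} + 1 \frac{1}{l} = 4 \cdot \frac{1}{2} + \frac{1}{l} = 2 + \frac{1}{l}$)
$v{\left(f \right)} = \frac{5}{2} + f^{2}$ ($v{\left(f \right)} = \left(f^{2} + 0 f\right) + \left(2 + \frac{1}{2}\right) = \left(f^{2} + 0\right) + \left(2 + \frac{1}{2}\right) = f^{2} + \frac{5}{2} = \frac{5}{2} + f^{2}$)
$\sqrt{-230 + v{\left(-10 \right)}} = \sqrt{-230 + \left(\frac{5}{2} + \left(-10\right)^{2}\right)} = \sqrt{-230 + \left(\frac{5}{2} + 100\right)} = \sqrt{-230 + \frac{205}{2}} = \sqrt{- \frac{255}{2}} = \frac{i \sqrt{510}}{2}$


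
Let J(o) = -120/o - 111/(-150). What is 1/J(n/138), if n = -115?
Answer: 50/7237 ≈ 0.0069089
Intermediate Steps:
J(o) = 37/50 - 120/o (J(o) = -120/o - 111*(-1/150) = -120/o + 37/50 = 37/50 - 120/o)
1/J(n/138) = 1/(37/50 - 120/((-115/138))) = 1/(37/50 - 120/((-115*1/138))) = 1/(37/50 - 120/(-5/6)) = 1/(37/50 - 120*(-6/5)) = 1/(37/50 + 144) = 1/(7237/50) = 50/7237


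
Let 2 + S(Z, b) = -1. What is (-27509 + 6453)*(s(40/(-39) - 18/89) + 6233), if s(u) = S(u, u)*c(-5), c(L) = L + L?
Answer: -131873728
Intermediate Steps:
S(Z, b) = -3 (S(Z, b) = -2 - 1 = -3)
c(L) = 2*L
s(u) = 30 (s(u) = -6*(-5) = -3*(-10) = 30)
(-27509 + 6453)*(s(40/(-39) - 18/89) + 6233) = (-27509 + 6453)*(30 + 6233) = -21056*6263 = -131873728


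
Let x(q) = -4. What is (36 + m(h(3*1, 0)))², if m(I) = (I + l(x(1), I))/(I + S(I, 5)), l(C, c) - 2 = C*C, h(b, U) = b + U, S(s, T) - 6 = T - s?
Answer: 173889/121 ≈ 1437.1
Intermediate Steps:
S(s, T) = 6 + T - s (S(s, T) = 6 + (T - s) = 6 + T - s)
h(b, U) = U + b
l(C, c) = 2 + C² (l(C, c) = 2 + C*C = 2 + C²)
m(I) = 18/11 + I/11 (m(I) = (I + (2 + (-4)²))/(I + (6 + 5 - I)) = (I + (2 + 16))/(I + (11 - I)) = (I + 18)/11 = (18 + I)*(1/11) = 18/11 + I/11)
(36 + m(h(3*1, 0)))² = (36 + (18/11 + (0 + 3*1)/11))² = (36 + (18/11 + (0 + 3)/11))² = (36 + (18/11 + (1/11)*3))² = (36 + (18/11 + 3/11))² = (36 + 21/11)² = (417/11)² = 173889/121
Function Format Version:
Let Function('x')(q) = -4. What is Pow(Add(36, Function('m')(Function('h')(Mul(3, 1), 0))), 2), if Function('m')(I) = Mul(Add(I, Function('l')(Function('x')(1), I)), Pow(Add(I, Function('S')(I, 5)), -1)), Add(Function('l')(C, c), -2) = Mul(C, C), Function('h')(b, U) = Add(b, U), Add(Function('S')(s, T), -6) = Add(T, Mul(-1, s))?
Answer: Rational(173889, 121) ≈ 1437.1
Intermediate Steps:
Function('S')(s, T) = Add(6, T, Mul(-1, s)) (Function('S')(s, T) = Add(6, Add(T, Mul(-1, s))) = Add(6, T, Mul(-1, s)))
Function('h')(b, U) = Add(U, b)
Function('l')(C, c) = Add(2, Pow(C, 2)) (Function('l')(C, c) = Add(2, Mul(C, C)) = Add(2, Pow(C, 2)))
Function('m')(I) = Add(Rational(18, 11), Mul(Rational(1, 11), I)) (Function('m')(I) = Mul(Add(I, Add(2, Pow(-4, 2))), Pow(Add(I, Add(6, 5, Mul(-1, I))), -1)) = Mul(Add(I, Add(2, 16)), Pow(Add(I, Add(11, Mul(-1, I))), -1)) = Mul(Add(I, 18), Pow(11, -1)) = Mul(Add(18, I), Rational(1, 11)) = Add(Rational(18, 11), Mul(Rational(1, 11), I)))
Pow(Add(36, Function('m')(Function('h')(Mul(3, 1), 0))), 2) = Pow(Add(36, Add(Rational(18, 11), Mul(Rational(1, 11), Add(0, Mul(3, 1))))), 2) = Pow(Add(36, Add(Rational(18, 11), Mul(Rational(1, 11), Add(0, 3)))), 2) = Pow(Add(36, Add(Rational(18, 11), Mul(Rational(1, 11), 3))), 2) = Pow(Add(36, Add(Rational(18, 11), Rational(3, 11))), 2) = Pow(Add(36, Rational(21, 11)), 2) = Pow(Rational(417, 11), 2) = Rational(173889, 121)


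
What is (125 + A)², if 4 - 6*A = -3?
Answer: 573049/36 ≈ 15918.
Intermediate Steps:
A = 7/6 (A = ⅔ - ⅙*(-3) = ⅔ + ½ = 7/6 ≈ 1.1667)
(125 + A)² = (125 + 7/6)² = (757/6)² = 573049/36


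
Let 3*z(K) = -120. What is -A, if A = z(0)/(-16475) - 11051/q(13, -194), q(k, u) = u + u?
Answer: -36416149/1278460 ≈ -28.484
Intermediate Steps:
q(k, u) = 2*u
z(K) = -40 (z(K) = (1/3)*(-120) = -40)
A = 36416149/1278460 (A = -40/(-16475) - 11051/(2*(-194)) = -40*(-1/16475) - 11051/(-388) = 8/3295 - 11051*(-1/388) = 8/3295 + 11051/388 = 36416149/1278460 ≈ 28.484)
-A = -1*36416149/1278460 = -36416149/1278460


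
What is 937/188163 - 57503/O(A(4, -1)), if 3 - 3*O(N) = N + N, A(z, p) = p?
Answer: -32459806282/940815 ≈ -34502.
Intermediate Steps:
O(N) = 1 - 2*N/3 (O(N) = 1 - (N + N)/3 = 1 - 2*N/3)
937/188163 - 57503/O(A(4, -1)) = 937/188163 - 57503/(1 - ⅔*(-1)) = 937*(1/188163) - 57503/(1 + ⅔) = 937/188163 - 57503/5/3 = 937/188163 - 57503*⅗ = 937/188163 - 172509/5 = -32459806282/940815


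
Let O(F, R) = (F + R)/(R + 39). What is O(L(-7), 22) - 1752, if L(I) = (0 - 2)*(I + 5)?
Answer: -106846/61 ≈ -1751.6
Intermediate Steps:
L(I) = -10 - 2*I (L(I) = -2*(5 + I) = -10 - 2*I)
O(F, R) = (F + R)/(39 + R)
O(L(-7), 22) - 1752 = ((-10 - 2*(-7)) + 22)/(39 + 22) - 1752 = ((-10 + 14) + 22)/61 - 1752 = (4 + 22)/61 - 1752 = (1/61)*26 - 1752 = 26/61 - 1752 = -106846/61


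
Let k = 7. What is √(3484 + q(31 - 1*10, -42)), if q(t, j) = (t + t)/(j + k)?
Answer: √87070/5 ≈ 59.015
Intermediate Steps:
q(t, j) = 2*t/(7 + j) (q(t, j) = (t + t)/(j + 7) = (2*t)/(7 + j) = 2*t/(7 + j))
√(3484 + q(31 - 1*10, -42)) = √(3484 + 2*(31 - 1*10)/(7 - 42)) = √(3484 + 2*(31 - 10)/(-35)) = √(3484 + 2*21*(-1/35)) = √(3484 - 6/5) = √(17414/5) = √87070/5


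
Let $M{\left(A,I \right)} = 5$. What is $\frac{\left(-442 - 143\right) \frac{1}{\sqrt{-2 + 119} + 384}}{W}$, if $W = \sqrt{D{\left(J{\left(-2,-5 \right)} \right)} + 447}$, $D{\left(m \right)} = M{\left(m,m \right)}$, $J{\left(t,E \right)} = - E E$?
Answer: $- \frac{4160 \sqrt{113}}{616641} + \frac{65 \sqrt{1469}}{1233282} \approx -0.069693$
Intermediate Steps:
$J{\left(t,E \right)} = - E^{2}$
$D{\left(m \right)} = 5$
$W = 2 \sqrt{113}$ ($W = \sqrt{5 + 447} = \sqrt{452} = 2 \sqrt{113} \approx 21.26$)
$\frac{\left(-442 - 143\right) \frac{1}{\sqrt{-2 + 119} + 384}}{W} = \frac{\left(-442 - 143\right) \frac{1}{\sqrt{-2 + 119} + 384}}{2 \sqrt{113}} = - \frac{585}{\sqrt{117} + 384} \frac{\sqrt{113}}{226} = - \frac{585}{3 \sqrt{13} + 384} \frac{\sqrt{113}}{226} = - \frac{585}{384 + 3 \sqrt{13}} \frac{\sqrt{113}}{226} = - \frac{585 \sqrt{113}}{226 \left(384 + 3 \sqrt{13}\right)}$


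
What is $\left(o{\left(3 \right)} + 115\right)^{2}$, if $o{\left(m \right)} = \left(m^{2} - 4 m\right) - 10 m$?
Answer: $6724$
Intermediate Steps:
$o{\left(m \right)} = m^{2} - 14 m$
$\left(o{\left(3 \right)} + 115\right)^{2} = \left(3 \left(-14 + 3\right) + 115\right)^{2} = \left(3 \left(-11\right) + 115\right)^{2} = \left(-33 + 115\right)^{2} = 82^{2} = 6724$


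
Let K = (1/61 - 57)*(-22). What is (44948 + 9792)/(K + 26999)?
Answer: 3339140/1723411 ≈ 1.9375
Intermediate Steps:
K = 76472/61 (K = (1/61 - 57)*(-22) = -3476/61*(-22) = 76472/61 ≈ 1253.6)
(44948 + 9792)/(K + 26999) = (44948 + 9792)/(76472/61 + 26999) = 54740/(1723411/61) = 54740*(61/1723411) = 3339140/1723411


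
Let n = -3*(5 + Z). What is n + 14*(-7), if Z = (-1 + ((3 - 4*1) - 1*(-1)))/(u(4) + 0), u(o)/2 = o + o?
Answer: -1805/16 ≈ -112.81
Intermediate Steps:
u(o) = 4*o (u(o) = 2*(o + o) = 2*(2*o) = 4*o)
Z = -1/16 (Z = (-1 + ((3 - 4*1) - 1*(-1)))/(4*4 + 0) = (-1 + ((3 - 4) + 1))/(16 + 0) = (-1 + (-1 + 1))/16 = (-1 + 0)*(1/16) = -1*1/16 = -1/16 ≈ -0.062500)
n = -237/16 (n = -3*(5 - 1/16) = -3*79/16 = -237/16 ≈ -14.813)
n + 14*(-7) = -237/16 + 14*(-7) = -237/16 - 98 = -1805/16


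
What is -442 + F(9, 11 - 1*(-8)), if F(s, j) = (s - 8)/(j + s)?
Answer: -12375/28 ≈ -441.96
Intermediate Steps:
F(s, j) = (-8 + s)/(j + s)
-442 + F(9, 11 - 1*(-8)) = -442 + (-8 + 9)/((11 - 1*(-8)) + 9) = -442 + 1/((11 + 8) + 9) = -442 + 1/(19 + 9) = -442 + 1/28 = -12375/28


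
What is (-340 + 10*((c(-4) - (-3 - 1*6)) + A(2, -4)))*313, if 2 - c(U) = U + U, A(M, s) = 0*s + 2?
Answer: -40690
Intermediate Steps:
A(M, s) = 2 (A(M, s) = 0 + 2 = 2)
c(U) = 2 - 2*U (c(U) = 2 - (U + U) = 2 - 2*U)
(-340 + 10*((c(-4) - (-3 - 1*6)) + A(2, -4)))*313 = (-340 + 10*(((2 - 2*(-4)) - (-3 - 1*6)) + 2))*313 = (-340 + 10*(((2 + 8) - (-3 - 6)) + 2))*313 = (-340 + 10*((10 - 1*(-9)) + 2))*313 = (-340 + 10*((10 + 9) + 2))*313 = (-340 + 10*(19 + 2))*313 = (-340 + 10*21)*313 = (-340 + 210)*313 = -130*313 = -40690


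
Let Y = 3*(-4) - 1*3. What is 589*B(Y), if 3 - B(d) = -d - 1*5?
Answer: -4123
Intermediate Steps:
Y = -15 (Y = -12 - 3 = -15)
B(d) = 8 + d (B(d) = 3 - (-d - 1*5) = 3 - (-d - 5) = 3 - (-5 - d) = 3 + (5 + d) = 8 + d)
589*B(Y) = 589*(8 - 15) = 589*(-7) = -4123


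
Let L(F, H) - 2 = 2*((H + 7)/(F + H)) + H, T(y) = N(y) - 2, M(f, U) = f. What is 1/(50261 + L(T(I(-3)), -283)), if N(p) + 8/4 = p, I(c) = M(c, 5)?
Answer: 145/7247376 ≈ 2.0007e-5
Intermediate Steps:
I(c) = c
N(p) = -2 + p
T(y) = -4 + y (T(y) = (-2 + y) - 2 = -4 + y)
L(F, H) = 2 + H + 2*(7 + H)/(F + H) (L(F, H) = 2 + (2*((H + 7)/(F + H)) + H) = 2 + (2*((7 + H)/(F + H)) + H) = 2 + (2*(7 + H)/(F + H) + H) = 2 + (H + 2*(7 + H)/(F + H)) = 2 + H + 2*(7 + H)/(F + H))
1/(50261 + L(T(I(-3)), -283)) = 1/(50261 + (14 + (-283)**2 + 2*(-4 - 3) + 4*(-283) + (-4 - 3)*(-283))/((-4 - 3) - 283)) = 1/(50261 + (14 + 80089 + 2*(-7) - 1132 - 7*(-283))/(-7 - 283)) = 1/(50261 + (14 + 80089 - 14 - 1132 + 1981)/(-290)) = 1/(50261 - 1/290*80938) = 1/(50261 - 40469/145) = 1/(7247376/145) = 145/7247376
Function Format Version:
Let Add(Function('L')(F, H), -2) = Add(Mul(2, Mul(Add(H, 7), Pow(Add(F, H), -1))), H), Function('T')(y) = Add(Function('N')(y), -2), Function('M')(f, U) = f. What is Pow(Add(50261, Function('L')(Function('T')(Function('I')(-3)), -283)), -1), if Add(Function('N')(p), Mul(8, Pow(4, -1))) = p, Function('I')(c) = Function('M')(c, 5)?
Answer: Rational(145, 7247376) ≈ 2.0007e-5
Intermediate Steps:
Function('I')(c) = c
Function('N')(p) = Add(-2, p)
Function('T')(y) = Add(-4, y) (Function('T')(y) = Add(Add(-2, y), -2) = Add(-4, y))
Function('L')(F, H) = Add(2, H, Mul(2, Pow(Add(F, H), -1), Add(7, H))) (Function('L')(F, H) = Add(2, Add(Mul(2, Mul(Add(H, 7), Pow(Add(F, H), -1))), H)) = Add(2, Add(Mul(2, Mul(Add(7, H), Pow(Add(F, H), -1))), H)) = Add(2, Add(Mul(2, Mul(Pow(Add(F, H), -1), Add(7, H))), H)) = Add(2, Add(Mul(2, Pow(Add(F, H), -1), Add(7, H)), H)) = Add(2, Add(H, Mul(2, Pow(Add(F, H), -1), Add(7, H)))) = Add(2, H, Mul(2, Pow(Add(F, H), -1), Add(7, H))))
Pow(Add(50261, Function('L')(Function('T')(Function('I')(-3)), -283)), -1) = Pow(Add(50261, Mul(Pow(Add(Add(-4, -3), -283), -1), Add(14, Pow(-283, 2), Mul(2, Add(-4, -3)), Mul(4, -283), Mul(Add(-4, -3), -283)))), -1) = Pow(Add(50261, Mul(Pow(Add(-7, -283), -1), Add(14, 80089, Mul(2, -7), -1132, Mul(-7, -283)))), -1) = Pow(Add(50261, Mul(Pow(-290, -1), Add(14, 80089, -14, -1132, 1981))), -1) = Pow(Add(50261, Mul(Rational(-1, 290), 80938)), -1) = Pow(Add(50261, Rational(-40469, 145)), -1) = Pow(Rational(7247376, 145), -1) = Rational(145, 7247376)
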